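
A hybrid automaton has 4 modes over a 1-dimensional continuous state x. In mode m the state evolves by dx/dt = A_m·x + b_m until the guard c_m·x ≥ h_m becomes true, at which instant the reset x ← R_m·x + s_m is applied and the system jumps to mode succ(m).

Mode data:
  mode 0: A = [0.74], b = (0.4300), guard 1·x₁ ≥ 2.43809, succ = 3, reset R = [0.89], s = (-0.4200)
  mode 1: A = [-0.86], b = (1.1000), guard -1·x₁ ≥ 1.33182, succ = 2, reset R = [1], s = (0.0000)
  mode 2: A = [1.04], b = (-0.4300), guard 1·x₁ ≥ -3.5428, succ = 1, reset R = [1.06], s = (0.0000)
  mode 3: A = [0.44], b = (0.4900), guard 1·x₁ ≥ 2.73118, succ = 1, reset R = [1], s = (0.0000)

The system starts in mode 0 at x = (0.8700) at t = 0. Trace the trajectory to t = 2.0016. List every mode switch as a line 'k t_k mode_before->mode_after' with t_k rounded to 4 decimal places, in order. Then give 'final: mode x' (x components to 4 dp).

1 0.9901 0->3
2 1.6598 3->1
final: 1 2.3613

Mode 0: guard c·x = 2.4381 hit at Δt = 0.9901 (t = 0.9901), x⁻ = (2.4381) → reset → x⁺ = (1.7499), jump to mode 3
Mode 3: guard c·x = 2.7312 hit at Δt = 0.6697 (t = 1.6598), x⁻ = (2.7312) → reset → x⁺ = (2.7312), jump to mode 1
Mode 1: flow for 0.3418 to horizon, guard not reached → x = (2.3613)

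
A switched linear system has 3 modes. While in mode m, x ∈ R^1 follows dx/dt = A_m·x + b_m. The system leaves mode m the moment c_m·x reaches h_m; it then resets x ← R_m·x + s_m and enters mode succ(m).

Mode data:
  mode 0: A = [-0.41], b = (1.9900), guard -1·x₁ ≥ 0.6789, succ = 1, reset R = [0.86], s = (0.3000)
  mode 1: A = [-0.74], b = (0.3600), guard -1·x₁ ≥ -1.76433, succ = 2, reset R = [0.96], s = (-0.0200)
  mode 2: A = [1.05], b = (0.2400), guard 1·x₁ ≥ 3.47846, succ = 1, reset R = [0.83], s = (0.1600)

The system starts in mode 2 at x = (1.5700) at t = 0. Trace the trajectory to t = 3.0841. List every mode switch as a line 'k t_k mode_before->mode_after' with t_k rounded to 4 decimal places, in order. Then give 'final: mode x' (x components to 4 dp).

Mode 2: guard c·x = 3.4785 hit at Δt = 0.6888 (t = 0.6888), x⁻ = (3.4785) → reset → x⁺ = (3.0471), jump to mode 1
Mode 1: guard c·x = -1.7643 hit at Δt = 0.9393 (t = 1.6281), x⁻ = (1.7643) → reset → x⁺ = (1.6738), jump to mode 2
Mode 2: guard c·x = 3.4785 hit at Δt = 0.6354 (t = 2.2635), x⁻ = (3.4785) → reset → x⁺ = (3.0471), jump to mode 1
Mode 1: flow for 0.8206 to horizon, guard not reached → x = (1.8816)

1 0.6888 2->1
2 1.6281 1->2
3 2.2635 2->1
final: 1 1.8816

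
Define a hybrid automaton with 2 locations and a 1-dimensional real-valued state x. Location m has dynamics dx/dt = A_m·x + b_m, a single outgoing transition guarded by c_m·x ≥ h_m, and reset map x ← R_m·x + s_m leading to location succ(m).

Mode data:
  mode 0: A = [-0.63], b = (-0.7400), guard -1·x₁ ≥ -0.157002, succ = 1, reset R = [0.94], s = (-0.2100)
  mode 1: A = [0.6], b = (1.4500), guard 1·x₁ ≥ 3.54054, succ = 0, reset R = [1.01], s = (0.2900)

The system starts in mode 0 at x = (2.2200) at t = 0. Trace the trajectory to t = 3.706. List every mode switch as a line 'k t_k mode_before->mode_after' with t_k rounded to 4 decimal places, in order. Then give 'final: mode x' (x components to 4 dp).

Mode 0: guard c·x = -0.1570 hit at Δt = 1.4854 (t = 1.4854), x⁻ = (0.1570) → reset → x⁺ = (-0.0624), jump to mode 1
Mode 1: guard c·x = 3.5405 hit at Δt = 1.5473 (t = 3.0327), x⁻ = (3.5405) → reset → x⁺ = (3.8659), jump to mode 0
Mode 0: flow for 0.6733 to horizon, guard not reached → x = (2.1235)

1 1.4854 0->1
2 3.0327 1->0
final: 0 2.1235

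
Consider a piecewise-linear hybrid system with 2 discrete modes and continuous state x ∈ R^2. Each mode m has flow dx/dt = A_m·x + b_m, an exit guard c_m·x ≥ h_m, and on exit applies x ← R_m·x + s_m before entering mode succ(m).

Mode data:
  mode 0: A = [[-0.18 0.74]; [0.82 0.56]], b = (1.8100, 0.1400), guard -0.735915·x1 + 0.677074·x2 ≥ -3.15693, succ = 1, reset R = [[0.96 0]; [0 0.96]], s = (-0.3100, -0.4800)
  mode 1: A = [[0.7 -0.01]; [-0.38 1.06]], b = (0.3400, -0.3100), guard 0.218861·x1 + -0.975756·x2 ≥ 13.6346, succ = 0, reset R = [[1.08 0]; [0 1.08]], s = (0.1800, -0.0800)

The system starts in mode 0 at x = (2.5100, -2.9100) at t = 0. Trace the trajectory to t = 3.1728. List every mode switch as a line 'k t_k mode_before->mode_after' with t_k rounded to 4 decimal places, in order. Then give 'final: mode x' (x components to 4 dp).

1 0.8999 0->1
2 2.0763 1->0
final: 0 -8.0397 -26.2769

Mode 0: guard c·x = -3.1569 hit at Δt = 0.8999 (t = 0.8999), x⁻ = (1.9871, -2.5028) → reset → x⁺ = (1.5976, -2.8827), jump to mode 1
Mode 1: guard c·x = 13.6346 hit at Δt = 1.1764 (t = 2.0763), x⁻ = (4.3734, -12.9924) → reset → x⁺ = (4.9033, -14.1118), jump to mode 0
Mode 0: flow for 1.0965 to horizon, guard not reached → x = (-8.0397, -26.2769)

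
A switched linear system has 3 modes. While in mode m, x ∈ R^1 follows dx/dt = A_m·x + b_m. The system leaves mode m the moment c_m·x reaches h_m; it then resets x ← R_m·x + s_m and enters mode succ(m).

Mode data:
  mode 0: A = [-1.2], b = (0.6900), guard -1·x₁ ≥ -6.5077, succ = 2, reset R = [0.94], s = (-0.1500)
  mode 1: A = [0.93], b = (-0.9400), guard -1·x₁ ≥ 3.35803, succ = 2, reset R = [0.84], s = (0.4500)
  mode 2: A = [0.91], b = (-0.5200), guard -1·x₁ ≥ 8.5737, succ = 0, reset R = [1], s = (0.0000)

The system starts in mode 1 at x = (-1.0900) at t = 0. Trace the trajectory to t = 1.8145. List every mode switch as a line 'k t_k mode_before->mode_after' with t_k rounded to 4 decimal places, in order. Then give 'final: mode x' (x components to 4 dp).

1 0.7873 1->2
final: 2 -6.9211

Mode 1: guard c·x = 3.3580 hit at Δt = 0.7873 (t = 0.7873), x⁻ = (-3.3580) → reset → x⁺ = (-2.3707), jump to mode 2
Mode 2: flow for 1.0272 to horizon, guard not reached → x = (-6.9211)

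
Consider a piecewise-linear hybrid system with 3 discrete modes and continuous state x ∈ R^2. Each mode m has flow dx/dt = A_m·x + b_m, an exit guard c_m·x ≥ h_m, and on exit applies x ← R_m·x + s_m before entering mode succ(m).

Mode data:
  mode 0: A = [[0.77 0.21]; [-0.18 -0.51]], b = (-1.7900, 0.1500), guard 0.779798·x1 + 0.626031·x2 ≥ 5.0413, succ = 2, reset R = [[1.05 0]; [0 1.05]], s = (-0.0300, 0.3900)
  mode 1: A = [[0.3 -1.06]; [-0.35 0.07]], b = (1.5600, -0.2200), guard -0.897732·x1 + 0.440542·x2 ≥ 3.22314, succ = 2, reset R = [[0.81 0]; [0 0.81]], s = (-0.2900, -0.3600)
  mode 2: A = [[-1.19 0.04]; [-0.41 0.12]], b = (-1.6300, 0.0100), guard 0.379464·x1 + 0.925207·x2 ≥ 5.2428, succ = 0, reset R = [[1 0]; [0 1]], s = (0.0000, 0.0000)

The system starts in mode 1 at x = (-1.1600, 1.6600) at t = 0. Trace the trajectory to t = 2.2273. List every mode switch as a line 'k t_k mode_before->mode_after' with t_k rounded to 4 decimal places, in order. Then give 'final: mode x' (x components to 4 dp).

1 1.2942 1->2
final: 2 -1.6215 2.4750

Mode 1: guard c·x = 3.2231 hit at Δt = 1.2942 (t = 1.2942), x⁻ = (-2.4533, 2.3169) → reset → x⁺ = (-2.2772, 1.5167), jump to mode 2
Mode 2: flow for 0.9331 to horizon, guard not reached → x = (-1.6215, 2.4750)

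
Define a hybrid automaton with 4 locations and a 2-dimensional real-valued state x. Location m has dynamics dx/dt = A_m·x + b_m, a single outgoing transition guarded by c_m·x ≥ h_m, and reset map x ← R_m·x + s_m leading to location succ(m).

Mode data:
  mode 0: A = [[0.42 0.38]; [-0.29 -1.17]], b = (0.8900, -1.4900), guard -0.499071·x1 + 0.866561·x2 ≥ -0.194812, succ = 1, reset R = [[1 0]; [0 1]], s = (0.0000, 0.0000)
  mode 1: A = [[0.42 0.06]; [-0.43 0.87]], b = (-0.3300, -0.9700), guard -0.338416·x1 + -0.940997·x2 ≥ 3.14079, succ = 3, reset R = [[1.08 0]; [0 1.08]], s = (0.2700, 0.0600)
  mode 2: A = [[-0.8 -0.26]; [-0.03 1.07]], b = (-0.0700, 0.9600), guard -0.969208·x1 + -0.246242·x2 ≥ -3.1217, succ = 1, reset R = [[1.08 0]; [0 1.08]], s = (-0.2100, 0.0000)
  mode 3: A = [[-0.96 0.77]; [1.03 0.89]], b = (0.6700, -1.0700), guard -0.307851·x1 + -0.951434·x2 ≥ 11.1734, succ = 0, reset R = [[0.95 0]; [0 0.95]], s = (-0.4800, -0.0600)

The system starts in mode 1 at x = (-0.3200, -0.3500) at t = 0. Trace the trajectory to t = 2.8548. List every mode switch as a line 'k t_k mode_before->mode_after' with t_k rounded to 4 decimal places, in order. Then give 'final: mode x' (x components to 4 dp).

1 1.3406 1->3
2 2.2381 3->0
final: 0 -5.9334 -5.0001

Mode 1: guard c·x = 3.1408 hit at Δt = 1.3406 (t = 1.3406), x⁻ = (-1.2964, -2.8715) → reset → x⁺ = (-1.1302, -3.0412), jump to mode 3
Mode 3: guard c·x = 11.1734 hit at Δt = 0.8975 (t = 2.2381), x⁻ = (-3.2048, -10.7068) → reset → x⁺ = (-3.5246, -10.2314), jump to mode 0
Mode 0: flow for 0.6167 to horizon, guard not reached → x = (-5.9334, -5.0001)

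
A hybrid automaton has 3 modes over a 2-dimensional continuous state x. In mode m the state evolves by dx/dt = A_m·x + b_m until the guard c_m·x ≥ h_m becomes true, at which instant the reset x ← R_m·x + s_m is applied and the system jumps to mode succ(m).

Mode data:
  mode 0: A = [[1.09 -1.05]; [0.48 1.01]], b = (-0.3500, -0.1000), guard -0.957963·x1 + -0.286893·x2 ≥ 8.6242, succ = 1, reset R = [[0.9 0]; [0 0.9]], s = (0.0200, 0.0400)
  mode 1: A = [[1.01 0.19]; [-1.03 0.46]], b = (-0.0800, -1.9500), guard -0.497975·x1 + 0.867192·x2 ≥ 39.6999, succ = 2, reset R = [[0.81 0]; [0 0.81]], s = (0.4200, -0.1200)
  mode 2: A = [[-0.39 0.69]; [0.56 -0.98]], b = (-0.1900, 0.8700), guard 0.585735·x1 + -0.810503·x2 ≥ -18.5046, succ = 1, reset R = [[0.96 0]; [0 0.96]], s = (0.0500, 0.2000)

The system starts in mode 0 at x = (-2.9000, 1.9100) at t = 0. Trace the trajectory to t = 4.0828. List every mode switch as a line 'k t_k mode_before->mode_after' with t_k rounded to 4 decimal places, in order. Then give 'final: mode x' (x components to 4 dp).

Mode 0: guard c·x = 8.6242 hit at Δt = 0.7640 (t = 0.7640), x⁻ = (-9.3254, 1.0776) → reset → x⁺ = (-8.3728, 1.0098), jump to mode 1
Mode 1: guard c·x = 39.6999 hit at Δt = 1.3670 (t = 2.1310), x⁻ = (-28.8391, 29.2193) → reset → x⁺ = (-22.9397, 23.5476), jump to mode 2
Mode 2: guard c·x = -18.5046 hit at Δt = 0.4313 (t = 2.5623), x⁻ = (-14.7711, 12.1562) → reset → x⁺ = (-14.1302, 11.8700), jump to mode 1
Mode 1: guard c·x = 39.6999 hit at Δt = 0.7118 (t = 3.2741), x⁻ = (-25.2752, 31.2658) → reset → x⁺ = (-20.0529, 25.2053), jump to mode 2
Mode 2: guard c·x = -18.5046 hit at Δt = 0.4166 (t = 3.6907), x⁻ = (-12.0844, 14.0979) → reset → x⁺ = (-11.5510, 13.7339), jump to mode 1
Mode 1: flow for 0.3921 to horizon, guard not reached → x = (-15.6351, 21.5603)

1 0.7640 0->1
2 2.1310 1->2
3 2.5623 2->1
4 3.2741 1->2
5 3.6907 2->1
final: 1 -15.6351 21.5603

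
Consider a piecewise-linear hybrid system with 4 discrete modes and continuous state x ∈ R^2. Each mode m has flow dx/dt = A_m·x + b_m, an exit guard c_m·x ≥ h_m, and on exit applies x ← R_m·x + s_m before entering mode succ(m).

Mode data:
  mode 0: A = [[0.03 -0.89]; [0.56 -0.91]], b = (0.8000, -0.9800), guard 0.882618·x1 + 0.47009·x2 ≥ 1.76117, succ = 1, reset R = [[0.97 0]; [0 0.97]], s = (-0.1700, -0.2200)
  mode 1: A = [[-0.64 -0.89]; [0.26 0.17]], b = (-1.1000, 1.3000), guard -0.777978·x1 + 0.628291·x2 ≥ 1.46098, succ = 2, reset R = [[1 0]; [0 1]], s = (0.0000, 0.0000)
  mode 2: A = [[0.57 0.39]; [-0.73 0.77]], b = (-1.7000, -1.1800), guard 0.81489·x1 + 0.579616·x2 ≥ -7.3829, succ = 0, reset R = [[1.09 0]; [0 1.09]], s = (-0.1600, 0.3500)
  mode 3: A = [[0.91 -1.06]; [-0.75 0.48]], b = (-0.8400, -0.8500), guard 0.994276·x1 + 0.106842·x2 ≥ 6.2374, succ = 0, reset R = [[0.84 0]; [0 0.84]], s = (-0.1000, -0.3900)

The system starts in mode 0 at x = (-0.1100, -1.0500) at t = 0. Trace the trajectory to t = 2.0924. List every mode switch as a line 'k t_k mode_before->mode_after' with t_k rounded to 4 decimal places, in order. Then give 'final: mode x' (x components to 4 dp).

1 1.4826 0->1
final: 1 0.8423 0.3559

Mode 0: guard c·x = 1.7612 hit at Δt = 1.4826 (t = 1.4826), x⁻ = (2.2306, -0.4417) → reset → x⁺ = (1.9937, -0.6484), jump to mode 1
Mode 1: flow for 0.6098 to horizon, guard not reached → x = (0.8423, 0.3559)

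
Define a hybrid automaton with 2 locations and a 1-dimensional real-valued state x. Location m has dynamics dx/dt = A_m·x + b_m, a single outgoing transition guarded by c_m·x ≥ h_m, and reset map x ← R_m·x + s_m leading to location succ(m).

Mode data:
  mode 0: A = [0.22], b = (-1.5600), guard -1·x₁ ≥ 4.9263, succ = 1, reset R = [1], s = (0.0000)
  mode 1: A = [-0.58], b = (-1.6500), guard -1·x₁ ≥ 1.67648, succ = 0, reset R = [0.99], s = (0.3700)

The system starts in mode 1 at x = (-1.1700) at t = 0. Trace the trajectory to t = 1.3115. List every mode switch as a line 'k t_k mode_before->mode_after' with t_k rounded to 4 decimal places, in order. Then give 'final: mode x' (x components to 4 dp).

Mode 1: guard c·x = 1.6765 hit at Δt = 0.6209 (t = 0.6209), x⁻ = (-1.6765) → reset → x⁺ = (-1.2897), jump to mode 0
Mode 0: flow for 0.6906 to horizon, guard not reached → x = (-2.6648)

1 0.6209 1->0
final: 0 -2.6648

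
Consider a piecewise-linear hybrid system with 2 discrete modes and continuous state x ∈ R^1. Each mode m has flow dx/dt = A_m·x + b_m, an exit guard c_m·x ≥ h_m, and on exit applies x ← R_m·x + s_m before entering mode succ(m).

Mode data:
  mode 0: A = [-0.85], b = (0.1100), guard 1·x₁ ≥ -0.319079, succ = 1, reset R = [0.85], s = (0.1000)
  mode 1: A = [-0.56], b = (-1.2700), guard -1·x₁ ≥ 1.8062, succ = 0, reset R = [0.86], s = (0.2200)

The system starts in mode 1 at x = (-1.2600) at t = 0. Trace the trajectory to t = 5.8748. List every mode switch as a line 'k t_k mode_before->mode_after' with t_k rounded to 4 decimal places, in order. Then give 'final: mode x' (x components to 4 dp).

Mode 1: guard c·x = 1.8062 hit at Δt = 1.3942 (t = 1.3942), x⁻ = (-1.8062) → reset → x⁺ = (-1.3333), jump to mode 0
Mode 0: guard c·x = -0.3191 hit at Δt = 1.3908 (t = 2.7850), x⁻ = (-0.3191) → reset → x⁺ = (-0.1712), jump to mode 1
Mode 1: guard c·x = 1.8062 hit at Δt = 2.7023 (t = 5.4873), x⁻ = (-1.8062) → reset → x⁺ = (-1.3333), jump to mode 0
Mode 0: flow for 0.3875 to horizon, guard not reached → x = (-0.9228)

1 1.3942 1->0
2 2.7850 0->1
3 5.4873 1->0
final: 0 -0.9228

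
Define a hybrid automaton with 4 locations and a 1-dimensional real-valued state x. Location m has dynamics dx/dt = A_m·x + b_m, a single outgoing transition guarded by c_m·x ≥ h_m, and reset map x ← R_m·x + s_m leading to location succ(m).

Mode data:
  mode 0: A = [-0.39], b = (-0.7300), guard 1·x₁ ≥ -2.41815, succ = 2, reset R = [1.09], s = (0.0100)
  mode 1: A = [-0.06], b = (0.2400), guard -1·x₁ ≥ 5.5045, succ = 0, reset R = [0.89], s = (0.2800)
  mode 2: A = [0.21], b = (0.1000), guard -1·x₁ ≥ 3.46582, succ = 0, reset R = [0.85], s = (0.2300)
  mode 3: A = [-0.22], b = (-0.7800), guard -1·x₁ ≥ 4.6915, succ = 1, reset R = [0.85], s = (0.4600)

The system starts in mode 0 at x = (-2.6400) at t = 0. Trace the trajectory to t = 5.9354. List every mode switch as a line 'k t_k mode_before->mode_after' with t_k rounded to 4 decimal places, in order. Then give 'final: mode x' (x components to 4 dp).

Mode 0: guard c·x = -2.4181 hit at Δt = 0.8738 (t = 0.8738), x⁻ = (-2.4181) → reset → x⁺ = (-2.6258), jump to mode 2
Mode 2: guard c·x = 3.4658 hit at Δt = 1.5708 (t = 2.4446), x⁻ = (-3.4658) → reset → x⁺ = (-2.7159), jump to mode 0
Mode 0: guard c·x = -2.4181 hit at Δt = 1.1155 (t = 3.5602), x⁻ = (-2.4181) → reset → x⁺ = (-2.6258), jump to mode 2
Mode 2: guard c·x = 3.4658 hit at Δt = 1.5708 (t = 5.1310), x⁻ = (-3.4658) → reset → x⁺ = (-2.7159), jump to mode 0
Mode 0: flow for 0.8044 to horizon, guard not reached → x = (-2.4886)

1 0.8738 0->2
2 2.4446 2->0
3 3.5602 0->2
4 5.1310 2->0
final: 0 -2.4886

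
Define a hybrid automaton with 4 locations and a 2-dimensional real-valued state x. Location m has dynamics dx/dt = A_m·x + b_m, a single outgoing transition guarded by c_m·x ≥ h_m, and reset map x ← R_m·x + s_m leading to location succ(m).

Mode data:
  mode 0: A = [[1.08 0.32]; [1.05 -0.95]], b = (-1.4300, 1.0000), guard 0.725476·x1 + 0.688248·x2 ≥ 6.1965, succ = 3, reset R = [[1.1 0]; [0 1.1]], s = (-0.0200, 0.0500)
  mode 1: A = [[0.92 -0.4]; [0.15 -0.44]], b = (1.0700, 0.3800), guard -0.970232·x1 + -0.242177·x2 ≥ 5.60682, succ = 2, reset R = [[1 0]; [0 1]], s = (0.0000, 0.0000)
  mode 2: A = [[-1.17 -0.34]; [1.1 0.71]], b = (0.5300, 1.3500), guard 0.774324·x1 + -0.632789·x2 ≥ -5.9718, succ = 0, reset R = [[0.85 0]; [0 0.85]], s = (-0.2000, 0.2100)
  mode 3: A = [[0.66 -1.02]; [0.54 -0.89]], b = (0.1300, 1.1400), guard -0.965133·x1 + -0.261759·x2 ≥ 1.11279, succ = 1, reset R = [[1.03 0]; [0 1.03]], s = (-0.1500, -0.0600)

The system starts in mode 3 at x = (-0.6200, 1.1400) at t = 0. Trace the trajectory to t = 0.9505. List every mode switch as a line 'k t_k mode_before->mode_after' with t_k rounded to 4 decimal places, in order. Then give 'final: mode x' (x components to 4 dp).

1 0.4914 3->1
final: 1 -2.0426 0.8102

Mode 3: guard c·x = 1.1128 hit at Δt = 0.4914 (t = 0.4914), x⁻ = (-1.4155, 0.9680) → reset → x⁺ = (-1.6080, 0.9370), jump to mode 1
Mode 1: flow for 0.4591 to horizon, guard not reached → x = (-2.0426, 0.8102)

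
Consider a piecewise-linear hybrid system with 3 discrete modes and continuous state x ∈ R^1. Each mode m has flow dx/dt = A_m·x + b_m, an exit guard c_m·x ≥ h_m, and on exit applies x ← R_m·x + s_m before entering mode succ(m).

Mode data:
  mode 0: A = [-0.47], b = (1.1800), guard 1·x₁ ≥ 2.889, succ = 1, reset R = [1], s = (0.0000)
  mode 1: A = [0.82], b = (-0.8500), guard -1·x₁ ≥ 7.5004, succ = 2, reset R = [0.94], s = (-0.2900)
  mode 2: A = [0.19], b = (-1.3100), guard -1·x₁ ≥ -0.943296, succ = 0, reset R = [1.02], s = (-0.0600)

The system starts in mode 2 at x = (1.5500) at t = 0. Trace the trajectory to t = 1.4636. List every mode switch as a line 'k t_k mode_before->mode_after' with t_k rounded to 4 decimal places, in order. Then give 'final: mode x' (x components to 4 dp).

Mode 2: guard c·x = -0.9433 hit at Δt = 0.5659 (t = 0.5659), x⁻ = (0.9433) → reset → x⁺ = (0.9022), jump to mode 0
Mode 0: flow for 0.8977 to horizon, guard not reached → x = (1.4558)

1 0.5659 2->0
final: 0 1.4558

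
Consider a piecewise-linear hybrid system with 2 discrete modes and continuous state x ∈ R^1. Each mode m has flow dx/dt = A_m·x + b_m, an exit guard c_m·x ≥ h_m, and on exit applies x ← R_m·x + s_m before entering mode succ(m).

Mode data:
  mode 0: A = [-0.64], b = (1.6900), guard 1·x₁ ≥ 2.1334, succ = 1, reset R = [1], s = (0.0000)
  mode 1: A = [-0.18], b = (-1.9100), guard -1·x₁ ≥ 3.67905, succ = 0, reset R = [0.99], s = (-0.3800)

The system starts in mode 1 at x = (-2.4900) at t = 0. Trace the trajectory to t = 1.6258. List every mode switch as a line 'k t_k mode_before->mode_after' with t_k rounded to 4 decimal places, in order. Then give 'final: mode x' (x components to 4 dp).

Mode 1: guard c·x = 3.6791 hit at Δt = 0.8795 (t = 0.8795), x⁻ = (-3.6790) → reset → x⁺ = (-4.0223), jump to mode 0
Mode 0: flow for 0.7463 to horizon, guard not reached → x = (-1.4920)

1 0.8795 1->0
final: 0 -1.4920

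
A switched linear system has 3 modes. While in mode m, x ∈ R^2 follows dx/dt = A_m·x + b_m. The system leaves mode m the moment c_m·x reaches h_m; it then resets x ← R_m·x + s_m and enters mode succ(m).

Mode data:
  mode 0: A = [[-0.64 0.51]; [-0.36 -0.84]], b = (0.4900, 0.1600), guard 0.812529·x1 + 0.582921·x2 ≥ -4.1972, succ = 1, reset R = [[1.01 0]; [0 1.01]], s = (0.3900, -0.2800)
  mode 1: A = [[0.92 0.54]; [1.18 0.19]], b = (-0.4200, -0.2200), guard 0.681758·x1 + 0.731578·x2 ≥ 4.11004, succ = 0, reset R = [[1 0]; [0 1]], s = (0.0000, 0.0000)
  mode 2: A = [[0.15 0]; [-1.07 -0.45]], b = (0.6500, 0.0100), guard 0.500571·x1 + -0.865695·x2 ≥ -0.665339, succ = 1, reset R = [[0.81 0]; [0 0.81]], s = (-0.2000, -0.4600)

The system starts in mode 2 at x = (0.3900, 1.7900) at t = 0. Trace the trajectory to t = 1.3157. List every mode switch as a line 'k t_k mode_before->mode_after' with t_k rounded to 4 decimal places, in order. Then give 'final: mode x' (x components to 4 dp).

Mode 2: guard c·x = -0.6653 hit at Δt = 0.4715 (t = 0.4715), x⁻ = (0.7362, 1.1942) → reset → x⁺ = (0.3963, 0.5073), jump to mode 1
Mode 1: flow for 0.8442 to horizon, guard not reached → x = (0.7929, 0.9848)

1 0.4715 2->1
final: 1 0.7929 0.9848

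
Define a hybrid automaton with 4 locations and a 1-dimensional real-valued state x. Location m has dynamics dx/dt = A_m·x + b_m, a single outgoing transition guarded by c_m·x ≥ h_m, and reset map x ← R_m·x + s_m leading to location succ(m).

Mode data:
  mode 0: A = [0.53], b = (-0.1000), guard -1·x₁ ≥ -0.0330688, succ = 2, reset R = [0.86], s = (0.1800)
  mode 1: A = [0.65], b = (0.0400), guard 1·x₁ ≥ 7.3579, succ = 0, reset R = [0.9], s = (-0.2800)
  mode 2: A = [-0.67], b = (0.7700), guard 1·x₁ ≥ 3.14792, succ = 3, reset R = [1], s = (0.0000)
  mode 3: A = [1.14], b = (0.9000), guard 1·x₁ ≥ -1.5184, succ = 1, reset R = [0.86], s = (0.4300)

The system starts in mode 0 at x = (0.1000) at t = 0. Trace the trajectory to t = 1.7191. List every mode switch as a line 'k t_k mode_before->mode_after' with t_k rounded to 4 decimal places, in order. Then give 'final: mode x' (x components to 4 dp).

1 1.0610 0->2
final: 2 0.5439

Mode 0: guard c·x = -0.0331 hit at Δt = 1.0610 (t = 1.0610), x⁻ = (0.0331) → reset → x⁺ = (0.2084), jump to mode 2
Mode 2: flow for 0.6581 to horizon, guard not reached → x = (0.5439)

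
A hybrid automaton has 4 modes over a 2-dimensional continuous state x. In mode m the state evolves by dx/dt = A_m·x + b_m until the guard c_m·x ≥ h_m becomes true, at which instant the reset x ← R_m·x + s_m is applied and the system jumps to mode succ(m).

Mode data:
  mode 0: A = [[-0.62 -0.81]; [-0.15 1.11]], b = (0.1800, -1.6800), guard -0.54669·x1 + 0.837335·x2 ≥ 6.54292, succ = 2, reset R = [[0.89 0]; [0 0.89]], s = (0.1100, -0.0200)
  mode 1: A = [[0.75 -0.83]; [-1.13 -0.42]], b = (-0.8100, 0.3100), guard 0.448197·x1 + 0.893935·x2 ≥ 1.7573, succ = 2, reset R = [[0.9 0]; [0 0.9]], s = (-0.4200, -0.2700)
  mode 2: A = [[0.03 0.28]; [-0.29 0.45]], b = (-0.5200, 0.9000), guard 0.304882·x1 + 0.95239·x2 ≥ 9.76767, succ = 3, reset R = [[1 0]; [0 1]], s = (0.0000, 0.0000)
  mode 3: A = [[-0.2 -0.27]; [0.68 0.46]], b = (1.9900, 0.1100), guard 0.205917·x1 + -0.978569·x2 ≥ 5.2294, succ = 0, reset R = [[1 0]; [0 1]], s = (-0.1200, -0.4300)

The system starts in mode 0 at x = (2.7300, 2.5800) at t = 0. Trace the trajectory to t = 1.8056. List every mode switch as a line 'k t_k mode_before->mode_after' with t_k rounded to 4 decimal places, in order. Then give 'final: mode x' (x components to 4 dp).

Mode 0: guard c·x = 6.5429 hit at Δt = 1.4790 (t = 1.4790), x⁻ = (-2.0466, 6.4778) → reset → x⁺ = (-1.7115, 5.7452), jump to mode 2
Mode 2: flow for 0.3266 to horizon, guard not reached → x = (-1.3089, 7.1271)

1 1.4790 0->2
final: 2 -1.3089 7.1271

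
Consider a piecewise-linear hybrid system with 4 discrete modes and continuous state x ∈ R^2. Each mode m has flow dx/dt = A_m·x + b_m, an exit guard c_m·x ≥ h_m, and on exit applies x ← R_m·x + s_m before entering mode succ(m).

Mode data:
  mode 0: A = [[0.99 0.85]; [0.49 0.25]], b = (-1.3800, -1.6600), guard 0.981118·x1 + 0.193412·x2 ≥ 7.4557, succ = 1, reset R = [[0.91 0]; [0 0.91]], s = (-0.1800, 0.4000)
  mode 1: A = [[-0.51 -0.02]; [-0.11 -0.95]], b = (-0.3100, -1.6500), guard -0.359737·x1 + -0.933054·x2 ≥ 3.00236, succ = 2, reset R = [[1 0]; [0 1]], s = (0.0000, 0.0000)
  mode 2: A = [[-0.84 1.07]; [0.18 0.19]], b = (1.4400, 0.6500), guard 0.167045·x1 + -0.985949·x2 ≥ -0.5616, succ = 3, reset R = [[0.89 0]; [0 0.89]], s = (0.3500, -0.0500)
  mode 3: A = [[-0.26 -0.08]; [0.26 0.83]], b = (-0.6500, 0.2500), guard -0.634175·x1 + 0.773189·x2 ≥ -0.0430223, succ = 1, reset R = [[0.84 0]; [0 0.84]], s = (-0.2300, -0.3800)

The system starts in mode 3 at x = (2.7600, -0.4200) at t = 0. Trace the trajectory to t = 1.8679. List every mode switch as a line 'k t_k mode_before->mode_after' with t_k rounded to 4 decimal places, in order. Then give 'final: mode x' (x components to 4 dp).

Mode 3: guard c·x = -0.0430 hit at Δt = 1.4700 (t = 1.4700), x⁻ = (1.0726, 0.8241) → reset → x⁺ = (0.6710, 0.3122), jump to mode 1
Mode 1: flow for 0.3979 to horizon, guard not reached → x = (0.4365, -0.3525)

1 1.4700 3->1
final: 1 0.4365 -0.3525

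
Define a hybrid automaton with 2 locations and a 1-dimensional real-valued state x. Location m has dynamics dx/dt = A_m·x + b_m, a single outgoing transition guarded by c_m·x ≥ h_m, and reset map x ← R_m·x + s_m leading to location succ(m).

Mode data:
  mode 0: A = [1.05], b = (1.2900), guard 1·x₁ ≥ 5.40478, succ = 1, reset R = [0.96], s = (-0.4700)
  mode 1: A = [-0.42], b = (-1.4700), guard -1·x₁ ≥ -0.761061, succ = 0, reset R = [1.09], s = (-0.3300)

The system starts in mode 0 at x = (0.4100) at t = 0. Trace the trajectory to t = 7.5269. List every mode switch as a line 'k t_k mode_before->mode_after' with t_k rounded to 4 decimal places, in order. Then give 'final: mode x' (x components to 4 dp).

1 1.3317 0->1
2 2.8957 1->0
3 4.1767 0->1
4 5.7407 1->0
5 7.0217 0->1
final: 1 3.1474

Mode 0: guard c·x = 5.4048 hit at Δt = 1.3317 (t = 1.3317), x⁻ = (5.4048) → reset → x⁺ = (4.7186), jump to mode 1
Mode 1: guard c·x = -0.7611 hit at Δt = 1.5640 (t = 2.8957), x⁻ = (0.7611) → reset → x⁺ = (0.4996), jump to mode 0
Mode 0: guard c·x = 5.4048 hit at Δt = 1.2810 (t = 4.1767), x⁻ = (5.4048) → reset → x⁺ = (4.7186), jump to mode 1
Mode 1: guard c·x = -0.7611 hit at Δt = 1.5640 (t = 5.7407), x⁻ = (0.7611) → reset → x⁺ = (0.4996), jump to mode 0
Mode 0: guard c·x = 5.4048 hit at Δt = 1.2810 (t = 7.0217), x⁻ = (5.4048) → reset → x⁺ = (4.7186), jump to mode 1
Mode 1: flow for 0.5052 to horizon, guard not reached → x = (3.1474)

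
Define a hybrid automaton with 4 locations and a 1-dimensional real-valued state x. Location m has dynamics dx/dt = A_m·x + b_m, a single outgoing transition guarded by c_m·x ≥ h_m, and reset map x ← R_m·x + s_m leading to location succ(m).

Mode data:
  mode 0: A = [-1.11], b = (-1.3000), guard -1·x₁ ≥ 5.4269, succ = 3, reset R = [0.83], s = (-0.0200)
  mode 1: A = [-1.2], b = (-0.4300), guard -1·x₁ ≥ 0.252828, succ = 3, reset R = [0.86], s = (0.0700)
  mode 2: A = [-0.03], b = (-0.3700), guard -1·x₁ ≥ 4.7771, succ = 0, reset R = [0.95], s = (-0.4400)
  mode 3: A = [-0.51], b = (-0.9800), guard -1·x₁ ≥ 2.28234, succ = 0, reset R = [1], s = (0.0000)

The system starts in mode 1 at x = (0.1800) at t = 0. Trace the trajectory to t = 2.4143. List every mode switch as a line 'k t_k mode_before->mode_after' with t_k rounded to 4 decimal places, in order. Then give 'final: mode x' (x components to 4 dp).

1 1.3581 1->3
final: 3 -0.8863

Mode 1: guard c·x = 0.2528 hit at Δt = 1.3581 (t = 1.3581), x⁻ = (-0.2528) → reset → x⁺ = (-0.1474), jump to mode 3
Mode 3: flow for 1.0562 to horizon, guard not reached → x = (-0.8863)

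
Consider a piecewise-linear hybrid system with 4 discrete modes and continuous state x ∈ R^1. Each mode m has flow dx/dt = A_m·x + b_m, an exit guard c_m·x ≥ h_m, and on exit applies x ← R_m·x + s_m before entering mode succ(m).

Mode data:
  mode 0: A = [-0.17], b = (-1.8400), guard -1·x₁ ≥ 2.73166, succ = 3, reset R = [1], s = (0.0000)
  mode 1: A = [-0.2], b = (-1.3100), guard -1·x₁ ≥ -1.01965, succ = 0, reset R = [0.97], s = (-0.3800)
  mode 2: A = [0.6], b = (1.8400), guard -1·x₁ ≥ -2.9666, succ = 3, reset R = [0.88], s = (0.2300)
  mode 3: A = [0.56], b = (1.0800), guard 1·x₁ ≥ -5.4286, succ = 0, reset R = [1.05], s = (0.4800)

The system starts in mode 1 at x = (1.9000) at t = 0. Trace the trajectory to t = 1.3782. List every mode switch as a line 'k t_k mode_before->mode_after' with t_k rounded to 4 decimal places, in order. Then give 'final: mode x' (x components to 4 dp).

1 0.5501 1->0
final: 0 -0.8922

Mode 1: guard c·x = -1.0196 hit at Δt = 0.5501 (t = 0.5501), x⁻ = (1.0196) → reset → x⁺ = (0.6091), jump to mode 0
Mode 0: flow for 0.8281 to horizon, guard not reached → x = (-0.8922)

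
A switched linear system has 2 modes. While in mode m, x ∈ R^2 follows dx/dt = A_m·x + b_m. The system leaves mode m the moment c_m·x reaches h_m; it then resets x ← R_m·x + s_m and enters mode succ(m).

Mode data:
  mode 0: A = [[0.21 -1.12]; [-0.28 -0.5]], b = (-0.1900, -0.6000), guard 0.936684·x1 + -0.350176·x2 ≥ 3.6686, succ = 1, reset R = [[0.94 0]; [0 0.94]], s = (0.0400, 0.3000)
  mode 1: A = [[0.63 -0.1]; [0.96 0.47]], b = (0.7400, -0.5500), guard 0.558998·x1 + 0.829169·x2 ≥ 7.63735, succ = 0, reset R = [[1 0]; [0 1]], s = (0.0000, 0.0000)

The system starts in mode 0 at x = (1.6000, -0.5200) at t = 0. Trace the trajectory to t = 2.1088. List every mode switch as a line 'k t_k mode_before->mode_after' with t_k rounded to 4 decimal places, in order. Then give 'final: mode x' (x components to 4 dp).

Mode 0: guard c·x = 3.6686 hit at Δt = 1.2521 (t = 1.2521), x⁻ = (3.3674, -1.4690) → reset → x⁺ = (3.2054, -1.0808), jump to mode 1
Mode 1: flow for 0.8567 to horizon, guard not reached → x = (6.3188, 2.4040)

1 1.2521 0->1
final: 1 6.3188 2.4040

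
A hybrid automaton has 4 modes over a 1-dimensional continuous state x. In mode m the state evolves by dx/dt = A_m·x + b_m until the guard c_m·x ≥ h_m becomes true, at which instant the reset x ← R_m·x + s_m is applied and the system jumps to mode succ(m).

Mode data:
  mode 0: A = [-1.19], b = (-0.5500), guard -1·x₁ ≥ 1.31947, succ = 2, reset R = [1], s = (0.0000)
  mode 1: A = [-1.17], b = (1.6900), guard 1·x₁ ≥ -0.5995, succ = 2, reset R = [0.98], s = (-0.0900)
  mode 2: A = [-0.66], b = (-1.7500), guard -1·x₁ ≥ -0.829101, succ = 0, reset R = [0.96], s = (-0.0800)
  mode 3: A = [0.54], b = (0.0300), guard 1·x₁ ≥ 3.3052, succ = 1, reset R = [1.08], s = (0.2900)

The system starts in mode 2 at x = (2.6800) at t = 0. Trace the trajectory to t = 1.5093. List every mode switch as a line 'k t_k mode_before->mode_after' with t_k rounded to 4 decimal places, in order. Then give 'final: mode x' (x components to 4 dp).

1 0.6461 2->0
final: 0 -0.0404

Mode 2: guard c·x = -0.8291 hit at Δt = 0.6461 (t = 0.6461), x⁻ = (0.8291) → reset → x⁺ = (0.7159), jump to mode 0
Mode 0: flow for 0.8632 to horizon, guard not reached → x = (-0.0404)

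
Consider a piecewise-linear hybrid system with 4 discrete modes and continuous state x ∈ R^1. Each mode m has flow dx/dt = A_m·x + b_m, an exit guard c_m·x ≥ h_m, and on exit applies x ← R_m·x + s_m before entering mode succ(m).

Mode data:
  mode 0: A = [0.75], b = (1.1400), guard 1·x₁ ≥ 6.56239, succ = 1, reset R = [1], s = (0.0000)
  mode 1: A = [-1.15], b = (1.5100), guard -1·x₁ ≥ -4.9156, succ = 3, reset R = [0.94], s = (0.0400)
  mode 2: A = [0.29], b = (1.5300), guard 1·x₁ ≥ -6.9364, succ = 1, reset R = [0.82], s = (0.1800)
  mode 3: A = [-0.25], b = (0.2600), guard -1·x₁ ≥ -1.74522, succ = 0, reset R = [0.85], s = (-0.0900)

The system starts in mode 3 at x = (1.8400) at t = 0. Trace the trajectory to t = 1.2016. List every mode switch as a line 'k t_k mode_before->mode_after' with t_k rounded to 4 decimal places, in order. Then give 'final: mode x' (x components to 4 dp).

1 0.5044 3->0
final: 0 3.3947

Mode 3: guard c·x = -1.7452 hit at Δt = 0.5044 (t = 0.5044), x⁻ = (1.7452) → reset → x⁺ = (1.3934), jump to mode 0
Mode 0: flow for 0.6972 to horizon, guard not reached → x = (3.3947)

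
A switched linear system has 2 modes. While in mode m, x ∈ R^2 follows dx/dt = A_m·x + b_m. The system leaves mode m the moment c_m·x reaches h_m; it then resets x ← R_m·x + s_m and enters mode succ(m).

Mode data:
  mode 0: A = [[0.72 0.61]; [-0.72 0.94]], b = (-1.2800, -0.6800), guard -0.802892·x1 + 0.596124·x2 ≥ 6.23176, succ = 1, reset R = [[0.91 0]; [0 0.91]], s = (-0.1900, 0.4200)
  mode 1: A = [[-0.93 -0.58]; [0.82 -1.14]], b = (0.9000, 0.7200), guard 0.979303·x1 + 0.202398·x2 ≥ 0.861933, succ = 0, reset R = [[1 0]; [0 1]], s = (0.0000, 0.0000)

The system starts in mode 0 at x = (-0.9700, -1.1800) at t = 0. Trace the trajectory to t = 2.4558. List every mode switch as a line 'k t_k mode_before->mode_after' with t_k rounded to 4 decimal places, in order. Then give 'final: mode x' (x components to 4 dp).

Mode 0: guard c·x = 6.2318 hit at Δt = 1.4033 (t = 1.4033), x⁻ = (-7.6486, 0.1523) → reset → x⁺ = (-7.1502, 0.5586), jump to mode 1
Mode 1: flow for 1.0525 to horizon, guard not reached → x = (-1.7067, -1.1700)

1 1.4033 0->1
final: 1 -1.7067 -1.1700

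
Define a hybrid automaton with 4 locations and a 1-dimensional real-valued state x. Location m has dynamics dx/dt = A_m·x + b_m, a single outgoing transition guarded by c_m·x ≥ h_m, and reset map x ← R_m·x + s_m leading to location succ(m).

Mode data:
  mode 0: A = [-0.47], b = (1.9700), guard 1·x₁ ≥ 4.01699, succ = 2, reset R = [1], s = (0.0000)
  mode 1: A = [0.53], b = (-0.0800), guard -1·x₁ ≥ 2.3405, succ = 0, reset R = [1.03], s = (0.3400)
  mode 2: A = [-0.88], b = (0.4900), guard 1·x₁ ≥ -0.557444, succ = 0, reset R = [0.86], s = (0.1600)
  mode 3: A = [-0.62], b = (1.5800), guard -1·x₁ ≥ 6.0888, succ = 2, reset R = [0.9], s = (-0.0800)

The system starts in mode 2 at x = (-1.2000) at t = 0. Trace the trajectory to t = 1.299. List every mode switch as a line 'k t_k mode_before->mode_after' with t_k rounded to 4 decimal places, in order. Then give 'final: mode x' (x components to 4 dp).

Mode 2: guard c·x = -0.5574 hit at Δt = 0.5174 (t = 0.5174), x⁻ = (-0.5574) → reset → x⁺ = (-0.3194), jump to mode 0
Mode 0: flow for 0.7816 to horizon, guard not reached → x = (1.0674)

1 0.5174 2->0
final: 0 1.0674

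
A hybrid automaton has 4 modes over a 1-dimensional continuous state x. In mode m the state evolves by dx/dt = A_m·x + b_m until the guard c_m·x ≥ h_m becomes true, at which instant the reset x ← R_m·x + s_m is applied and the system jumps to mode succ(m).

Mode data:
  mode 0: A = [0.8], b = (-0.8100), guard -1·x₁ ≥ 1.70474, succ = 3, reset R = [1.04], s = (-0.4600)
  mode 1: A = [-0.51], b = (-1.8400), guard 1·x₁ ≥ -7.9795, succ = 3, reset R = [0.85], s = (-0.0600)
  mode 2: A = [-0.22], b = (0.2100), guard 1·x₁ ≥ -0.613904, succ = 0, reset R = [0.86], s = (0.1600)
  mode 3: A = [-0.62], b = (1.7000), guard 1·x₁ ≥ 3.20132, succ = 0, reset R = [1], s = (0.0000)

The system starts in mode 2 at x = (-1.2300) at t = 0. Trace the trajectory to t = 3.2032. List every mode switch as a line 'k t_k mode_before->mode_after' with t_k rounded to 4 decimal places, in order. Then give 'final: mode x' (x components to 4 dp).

1 1.5060 2->0
2 2.3525 0->3
final: 3 -0.1938

Mode 2: guard c·x = -0.6139 hit at Δt = 1.5060 (t = 1.5060), x⁻ = (-0.6139) → reset → x⁺ = (-0.3680), jump to mode 0
Mode 0: guard c·x = 1.7047 hit at Δt = 0.8465 (t = 2.3525), x⁻ = (-1.7047) → reset → x⁺ = (-2.2329), jump to mode 3
Mode 3: flow for 0.8507 to horizon, guard not reached → x = (-0.1938)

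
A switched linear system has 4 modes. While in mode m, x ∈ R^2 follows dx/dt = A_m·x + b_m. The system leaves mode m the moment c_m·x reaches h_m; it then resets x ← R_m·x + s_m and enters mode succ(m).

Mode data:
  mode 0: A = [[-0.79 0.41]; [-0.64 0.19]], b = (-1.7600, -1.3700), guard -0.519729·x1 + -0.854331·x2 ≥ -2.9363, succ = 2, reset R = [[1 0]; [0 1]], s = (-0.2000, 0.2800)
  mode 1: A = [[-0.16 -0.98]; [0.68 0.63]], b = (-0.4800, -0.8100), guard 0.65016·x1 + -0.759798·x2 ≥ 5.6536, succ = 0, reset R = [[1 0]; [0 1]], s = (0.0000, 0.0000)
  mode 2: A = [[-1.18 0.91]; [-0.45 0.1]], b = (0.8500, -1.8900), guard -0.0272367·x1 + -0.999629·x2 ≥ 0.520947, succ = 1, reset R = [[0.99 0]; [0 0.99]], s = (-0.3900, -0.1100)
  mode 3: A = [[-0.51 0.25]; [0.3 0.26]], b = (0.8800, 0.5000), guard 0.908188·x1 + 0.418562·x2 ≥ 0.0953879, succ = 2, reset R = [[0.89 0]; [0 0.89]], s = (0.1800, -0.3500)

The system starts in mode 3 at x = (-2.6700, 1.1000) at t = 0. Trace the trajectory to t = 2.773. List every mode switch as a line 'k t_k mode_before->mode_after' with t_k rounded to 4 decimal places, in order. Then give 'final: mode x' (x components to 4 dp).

1 1.0621 3->2
2 1.8365 2->1
final: 1 0.6722 -2.0175

Mode 3: guard c·x = 0.0954 hit at Δt = 1.0621 (t = 1.0621), x⁻ = (-0.5768, 1.4795) → reset → x⁺ = (-0.3334, 0.9668), jump to mode 2
Mode 2: guard c·x = 0.5209 hit at Δt = 0.7744 (t = 1.8365), x⁻ = (0.3595, -0.5309) → reset → x⁺ = (-0.0341, -0.6356), jump to mode 1
Mode 1: flow for 0.9365 to horizon, guard not reached → x = (0.6722, -2.0175)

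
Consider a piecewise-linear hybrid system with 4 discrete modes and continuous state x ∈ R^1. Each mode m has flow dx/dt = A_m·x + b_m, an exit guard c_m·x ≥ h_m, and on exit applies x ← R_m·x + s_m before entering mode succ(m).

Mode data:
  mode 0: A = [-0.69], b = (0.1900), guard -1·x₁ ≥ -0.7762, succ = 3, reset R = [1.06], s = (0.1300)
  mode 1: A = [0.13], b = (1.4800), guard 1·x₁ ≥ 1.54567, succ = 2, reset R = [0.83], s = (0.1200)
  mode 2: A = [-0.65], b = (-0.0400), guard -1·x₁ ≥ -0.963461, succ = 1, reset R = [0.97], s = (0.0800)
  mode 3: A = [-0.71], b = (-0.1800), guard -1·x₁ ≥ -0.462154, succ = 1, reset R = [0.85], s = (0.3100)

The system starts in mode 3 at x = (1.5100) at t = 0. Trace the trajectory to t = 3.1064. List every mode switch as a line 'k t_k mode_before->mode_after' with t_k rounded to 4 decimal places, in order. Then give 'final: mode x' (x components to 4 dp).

Mode 3: guard c·x = -0.4622 hit at Δt = 1.2702 (t = 1.2702), x⁻ = (0.4622) → reset → x⁺ = (0.7028), jump to mode 1
Mode 1: guard c·x = 1.5457 hit at Δt = 0.5185 (t = 1.7887), x⁻ = (1.5457) → reset → x⁺ = (1.4029), jump to mode 2
Mode 2: guard c·x = -0.9635 hit at Δt = 0.5489 (t = 2.3376), x⁻ = (0.9635) → reset → x⁺ = (1.0146), jump to mode 1
Mode 1: guard c·x = 1.5457 hit at Δt = 0.3226 (t = 2.6602), x⁻ = (1.5457) → reset → x⁺ = (1.4029), jump to mode 2
Mode 2: flow for 0.4462 to horizon, guard not reached → x = (1.0342)

1 1.2702 3->1
2 1.7887 1->2
3 2.3376 2->1
4 2.6602 1->2
final: 2 1.0342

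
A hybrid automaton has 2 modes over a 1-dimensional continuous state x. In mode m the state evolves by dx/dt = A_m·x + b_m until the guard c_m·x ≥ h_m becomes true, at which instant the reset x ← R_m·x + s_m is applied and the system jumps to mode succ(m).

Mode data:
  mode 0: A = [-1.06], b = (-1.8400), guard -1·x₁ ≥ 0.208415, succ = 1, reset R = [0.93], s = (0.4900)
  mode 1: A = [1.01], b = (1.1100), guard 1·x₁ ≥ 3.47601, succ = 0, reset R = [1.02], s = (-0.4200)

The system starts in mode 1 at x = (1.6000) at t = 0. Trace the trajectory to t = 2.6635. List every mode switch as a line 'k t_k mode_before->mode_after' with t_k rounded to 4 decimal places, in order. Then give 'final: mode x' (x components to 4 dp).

Mode 1: guard c·x = 3.4760 hit at Δt = 0.5225 (t = 0.5225), x⁻ = (3.4760) → reset → x⁺ = (3.1255), jump to mode 0
Mode 0: guard c·x = 0.2084 hit at Δt = 1.0922 (t = 1.6147), x⁻ = (-0.2084) → reset → x⁺ = (0.2962), jump to mode 1
Mode 1: flow for 1.0488 to horizon, guard not reached → x = (2.9251)

1 0.5225 1->0
2 1.6147 0->1
final: 1 2.9251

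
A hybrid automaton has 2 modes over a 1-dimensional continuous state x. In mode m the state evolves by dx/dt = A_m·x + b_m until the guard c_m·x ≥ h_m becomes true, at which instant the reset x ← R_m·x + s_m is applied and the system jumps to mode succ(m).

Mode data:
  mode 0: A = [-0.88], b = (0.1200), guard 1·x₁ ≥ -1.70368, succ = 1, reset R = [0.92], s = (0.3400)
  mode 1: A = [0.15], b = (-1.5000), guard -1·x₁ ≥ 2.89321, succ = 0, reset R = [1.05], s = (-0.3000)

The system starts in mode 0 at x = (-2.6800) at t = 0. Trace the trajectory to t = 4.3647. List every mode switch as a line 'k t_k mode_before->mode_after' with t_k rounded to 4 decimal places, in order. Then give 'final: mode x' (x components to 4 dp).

Mode 0: guard c·x = -1.7037 hit at Δt = 0.4837 (t = 0.4837), x⁻ = (-1.7037) → reset → x⁺ = (-1.2274), jump to mode 1
Mode 1: guard c·x = 2.8932 hit at Δt = 0.9223 (t = 1.4060), x⁻ = (-2.8932) → reset → x⁺ = (-3.3379), jump to mode 0
Mode 0: guard c·x = -1.7037 hit at Δt = 0.7223 (t = 2.1283), x⁻ = (-1.7037) → reset → x⁺ = (-1.2274), jump to mode 1
Mode 1: guard c·x = 2.8932 hit at Δt = 0.9223 (t = 3.0506), x⁻ = (-2.8932) → reset → x⁺ = (-3.3379), jump to mode 0
Mode 0: guard c·x = -1.7037 hit at Δt = 0.7223 (t = 3.7728), x⁻ = (-1.7037) → reset → x⁺ = (-1.2274), jump to mode 1
Mode 1: flow for 0.5919 to horizon, guard not reached → x = (-2.2698)

1 0.4837 0->1
2 1.4060 1->0
3 2.1283 0->1
4 3.0506 1->0
5 3.7728 0->1
final: 1 -2.2698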